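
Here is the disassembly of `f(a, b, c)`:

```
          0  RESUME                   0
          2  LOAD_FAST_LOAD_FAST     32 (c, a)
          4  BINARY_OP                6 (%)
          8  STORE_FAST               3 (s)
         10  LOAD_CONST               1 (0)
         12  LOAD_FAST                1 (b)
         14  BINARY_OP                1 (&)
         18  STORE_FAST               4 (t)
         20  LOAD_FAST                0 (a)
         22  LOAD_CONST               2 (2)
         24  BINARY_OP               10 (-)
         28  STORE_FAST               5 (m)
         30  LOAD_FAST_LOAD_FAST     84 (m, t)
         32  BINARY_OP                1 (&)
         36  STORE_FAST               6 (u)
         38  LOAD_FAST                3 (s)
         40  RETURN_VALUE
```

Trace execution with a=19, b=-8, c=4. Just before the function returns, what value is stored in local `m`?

17

LOAD_FAST_LOAD_FAST c,a → push 4,19. Stack: [4, 19]
BINARY_OP % → 4 % 19 = 4. Stack: [4]
STORE_FAST s → s=4. Stack: []
LOAD_CONST → push 0. Stack: [0]
LOAD_FAST b → push -8. Stack: [0, -8]
BINARY_OP & → 0 & -8 = 0. Stack: [0]
STORE_FAST t → t=0. Stack: []
LOAD_FAST a → push 19. Stack: [19]
LOAD_CONST → push 2. Stack: [19, 2]
BINARY_OP - → 19 - 2 = 17. Stack: [17]
STORE_FAST m → m=17. Stack: []
LOAD_FAST_LOAD_FAST m,t → push 17,0. Stack: [17, 0]
BINARY_OP & → 17 & 0 = 0. Stack: [0]
STORE_FAST u → u=0. Stack: []
LOAD_FAST s → push 4. Stack: [4]
RETURN_VALUE → return 4.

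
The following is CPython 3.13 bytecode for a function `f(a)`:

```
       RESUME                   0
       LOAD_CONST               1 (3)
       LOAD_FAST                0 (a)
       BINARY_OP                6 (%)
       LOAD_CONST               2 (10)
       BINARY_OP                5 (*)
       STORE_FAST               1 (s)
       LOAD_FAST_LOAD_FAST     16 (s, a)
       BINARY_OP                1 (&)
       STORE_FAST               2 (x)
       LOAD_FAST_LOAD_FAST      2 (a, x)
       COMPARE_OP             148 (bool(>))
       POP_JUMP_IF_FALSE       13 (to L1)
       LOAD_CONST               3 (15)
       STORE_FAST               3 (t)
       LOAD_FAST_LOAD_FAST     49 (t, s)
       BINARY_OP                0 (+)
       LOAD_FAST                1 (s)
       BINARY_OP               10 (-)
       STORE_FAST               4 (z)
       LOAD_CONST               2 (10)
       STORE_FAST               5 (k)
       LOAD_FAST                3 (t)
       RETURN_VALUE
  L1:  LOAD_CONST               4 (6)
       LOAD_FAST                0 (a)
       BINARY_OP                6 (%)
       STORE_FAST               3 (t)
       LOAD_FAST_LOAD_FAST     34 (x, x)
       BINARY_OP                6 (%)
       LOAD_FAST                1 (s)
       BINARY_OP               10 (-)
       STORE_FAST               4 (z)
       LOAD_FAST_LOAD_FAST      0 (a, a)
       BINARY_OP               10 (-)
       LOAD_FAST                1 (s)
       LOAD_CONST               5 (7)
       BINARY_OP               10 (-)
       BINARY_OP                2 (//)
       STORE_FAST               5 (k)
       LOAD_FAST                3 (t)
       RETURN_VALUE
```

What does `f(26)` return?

LOAD_CONST → push 3. Stack: [3]
LOAD_FAST a → push 26. Stack: [3, 26]
BINARY_OP % → 3 % 26 = 3. Stack: [3]
LOAD_CONST → push 10. Stack: [3, 10]
BINARY_OP * → 3 * 10 = 30. Stack: [30]
STORE_FAST s → s=30. Stack: []
LOAD_FAST_LOAD_FAST s,a → push 30,26. Stack: [30, 26]
BINARY_OP & → 30 & 26 = 26. Stack: [26]
STORE_FAST x → x=26. Stack: []
LOAD_FAST_LOAD_FAST a,x → push 26,26. Stack: [26, 26]
COMPARE_OP bool(>) → 26 vs 26 = False. Stack: [False]
POP_JUMP_IF_FALSE → pop False; jump. Stack: []
LOAD_CONST → push 6. Stack: [6]
LOAD_FAST a → push 26. Stack: [6, 26]
BINARY_OP % → 6 % 26 = 6. Stack: [6]
STORE_FAST t → t=6. Stack: []
LOAD_FAST_LOAD_FAST x,x → push 26,26. Stack: [26, 26]
BINARY_OP % → 26 % 26 = 0. Stack: [0]
LOAD_FAST s → push 30. Stack: [0, 30]
BINARY_OP - → 0 - 30 = -30. Stack: [-30]
STORE_FAST z → z=-30. Stack: []
LOAD_FAST_LOAD_FAST a,a → push 26,26. Stack: [26, 26]
BINARY_OP - → 26 - 26 = 0. Stack: [0]
LOAD_FAST s → push 30. Stack: [0, 30]
LOAD_CONST → push 7. Stack: [0, 30, 7]
BINARY_OP - → 30 - 7 = 23. Stack: [0, 23]
BINARY_OP // → 0 // 23 = 0. Stack: [0]
STORE_FAST k → k=0. Stack: []
LOAD_FAST t → push 6. Stack: [6]
RETURN_VALUE → return 6.

6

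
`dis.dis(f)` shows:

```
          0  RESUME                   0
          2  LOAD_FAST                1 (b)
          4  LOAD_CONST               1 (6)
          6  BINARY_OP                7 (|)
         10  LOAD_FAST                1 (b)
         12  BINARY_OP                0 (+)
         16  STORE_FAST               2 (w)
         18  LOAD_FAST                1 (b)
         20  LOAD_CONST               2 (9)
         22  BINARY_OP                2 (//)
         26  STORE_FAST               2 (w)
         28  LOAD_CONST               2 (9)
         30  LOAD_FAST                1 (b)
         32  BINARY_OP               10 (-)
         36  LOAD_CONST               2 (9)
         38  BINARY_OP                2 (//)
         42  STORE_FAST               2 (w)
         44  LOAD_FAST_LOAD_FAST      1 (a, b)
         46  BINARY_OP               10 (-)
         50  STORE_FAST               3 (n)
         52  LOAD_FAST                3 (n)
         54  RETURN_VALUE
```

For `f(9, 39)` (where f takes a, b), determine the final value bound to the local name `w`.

-4

LOAD_FAST b → push 39. Stack: [39]
LOAD_CONST → push 6. Stack: [39, 6]
BINARY_OP | → 39 | 6 = 39. Stack: [39]
LOAD_FAST b → push 39. Stack: [39, 39]
BINARY_OP + → 39 + 39 = 78. Stack: [78]
STORE_FAST w → w=78. Stack: []
LOAD_FAST b → push 39. Stack: [39]
LOAD_CONST → push 9. Stack: [39, 9]
BINARY_OP // → 39 // 9 = 4. Stack: [4]
STORE_FAST w → w=4. Stack: []
LOAD_CONST → push 9. Stack: [9]
LOAD_FAST b → push 39. Stack: [9, 39]
BINARY_OP - → 9 - 39 = -30. Stack: [-30]
LOAD_CONST → push 9. Stack: [-30, 9]
BINARY_OP // → -30 // 9 = -4. Stack: [-4]
STORE_FAST w → w=-4. Stack: []
LOAD_FAST_LOAD_FAST a,b → push 9,39. Stack: [9, 39]
BINARY_OP - → 9 - 39 = -30. Stack: [-30]
STORE_FAST n → n=-30. Stack: []
LOAD_FAST n → push -30. Stack: [-30]
RETURN_VALUE → return -30.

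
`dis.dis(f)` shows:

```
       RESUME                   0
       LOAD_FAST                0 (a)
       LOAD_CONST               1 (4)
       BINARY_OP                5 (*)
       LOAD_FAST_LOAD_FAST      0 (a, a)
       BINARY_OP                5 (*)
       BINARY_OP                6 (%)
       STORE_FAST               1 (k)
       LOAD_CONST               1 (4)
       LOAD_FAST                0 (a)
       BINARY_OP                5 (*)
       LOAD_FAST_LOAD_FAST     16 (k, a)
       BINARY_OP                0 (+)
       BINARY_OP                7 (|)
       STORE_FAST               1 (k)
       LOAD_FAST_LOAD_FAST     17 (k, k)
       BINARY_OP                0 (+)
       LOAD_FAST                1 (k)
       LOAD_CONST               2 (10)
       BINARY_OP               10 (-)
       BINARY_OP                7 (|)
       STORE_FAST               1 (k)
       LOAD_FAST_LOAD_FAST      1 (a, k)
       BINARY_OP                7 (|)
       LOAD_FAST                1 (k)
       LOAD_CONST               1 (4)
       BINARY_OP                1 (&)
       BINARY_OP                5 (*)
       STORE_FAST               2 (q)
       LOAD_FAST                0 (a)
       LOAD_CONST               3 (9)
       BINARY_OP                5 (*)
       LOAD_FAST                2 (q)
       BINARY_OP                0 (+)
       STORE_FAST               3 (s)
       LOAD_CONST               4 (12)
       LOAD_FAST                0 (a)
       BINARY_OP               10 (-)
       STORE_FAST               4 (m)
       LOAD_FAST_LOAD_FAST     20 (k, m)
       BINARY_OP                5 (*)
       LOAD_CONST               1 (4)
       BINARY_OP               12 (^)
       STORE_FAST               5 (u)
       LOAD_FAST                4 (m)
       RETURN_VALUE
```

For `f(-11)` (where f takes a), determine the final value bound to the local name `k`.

-20

LOAD_FAST a → push -11. Stack: [-11]
LOAD_CONST → push 4. Stack: [-11, 4]
BINARY_OP * → -11 * 4 = -44. Stack: [-44]
LOAD_FAST_LOAD_FAST a,a → push -11,-11. Stack: [-44, -11, -11]
BINARY_OP * → -11 * -11 = 121. Stack: [-44, 121]
BINARY_OP % → -44 % 121 = 77. Stack: [77]
STORE_FAST k → k=77. Stack: []
LOAD_CONST → push 4. Stack: [4]
LOAD_FAST a → push -11. Stack: [4, -11]
BINARY_OP * → 4 * -11 = -44. Stack: [-44]
LOAD_FAST_LOAD_FAST k,a → push 77,-11. Stack: [-44, 77, -11]
BINARY_OP + → 77 + -11 = 66. Stack: [-44, 66]
BINARY_OP | → -44 | 66 = -42. Stack: [-42]
STORE_FAST k → k=-42. Stack: []
LOAD_FAST_LOAD_FAST k,k → push -42,-42. Stack: [-42, -42]
BINARY_OP + → -42 + -42 = -84. Stack: [-84]
LOAD_FAST k → push -42. Stack: [-84, -42]
LOAD_CONST → push 10. Stack: [-84, -42, 10]
BINARY_OP - → -42 - 10 = -52. Stack: [-84, -52]
BINARY_OP | → -84 | -52 = -20. Stack: [-20]
STORE_FAST k → k=-20. Stack: []
LOAD_FAST_LOAD_FAST a,k → push -11,-20. Stack: [-11, -20]
BINARY_OP | → -11 | -20 = -3. Stack: [-3]
LOAD_FAST k → push -20. Stack: [-3, -20]
LOAD_CONST → push 4. Stack: [-3, -20, 4]
BINARY_OP & → -20 & 4 = 4. Stack: [-3, 4]
BINARY_OP * → -3 * 4 = -12. Stack: [-12]
STORE_FAST q → q=-12. Stack: []
LOAD_FAST a → push -11. Stack: [-11]
LOAD_CONST → push 9. Stack: [-11, 9]
BINARY_OP * → -11 * 9 = -99. Stack: [-99]
LOAD_FAST q → push -12. Stack: [-99, -12]
BINARY_OP + → -99 + -12 = -111. Stack: [-111]
STORE_FAST s → s=-111. Stack: []
LOAD_CONST → push 12. Stack: [12]
LOAD_FAST a → push -11. Stack: [12, -11]
BINARY_OP - → 12 - -11 = 23. Stack: [23]
STORE_FAST m → m=23. Stack: []
LOAD_FAST_LOAD_FAST k,m → push -20,23. Stack: [-20, 23]
BINARY_OP * → -20 * 23 = -460. Stack: [-460]
LOAD_CONST → push 4. Stack: [-460, 4]
BINARY_OP ^ → -460 ^ 4 = -464. Stack: [-464]
STORE_FAST u → u=-464. Stack: []
LOAD_FAST m → push 23. Stack: [23]
RETURN_VALUE → return 23.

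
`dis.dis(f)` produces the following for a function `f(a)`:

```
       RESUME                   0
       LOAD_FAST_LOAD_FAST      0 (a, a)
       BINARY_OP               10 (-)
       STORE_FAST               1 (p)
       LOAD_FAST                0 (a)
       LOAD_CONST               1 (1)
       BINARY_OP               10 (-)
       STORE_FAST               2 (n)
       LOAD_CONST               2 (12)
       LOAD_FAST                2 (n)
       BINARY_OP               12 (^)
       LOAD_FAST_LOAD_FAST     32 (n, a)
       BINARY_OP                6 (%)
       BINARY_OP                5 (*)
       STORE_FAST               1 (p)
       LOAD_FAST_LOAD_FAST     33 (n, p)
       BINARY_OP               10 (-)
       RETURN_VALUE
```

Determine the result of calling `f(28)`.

LOAD_FAST_LOAD_FAST a,a → push 28,28. Stack: [28, 28]
BINARY_OP - → 28 - 28 = 0. Stack: [0]
STORE_FAST p → p=0. Stack: []
LOAD_FAST a → push 28. Stack: [28]
LOAD_CONST → push 1. Stack: [28, 1]
BINARY_OP - → 28 - 1 = 27. Stack: [27]
STORE_FAST n → n=27. Stack: []
LOAD_CONST → push 12. Stack: [12]
LOAD_FAST n → push 27. Stack: [12, 27]
BINARY_OP ^ → 12 ^ 27 = 23. Stack: [23]
LOAD_FAST_LOAD_FAST n,a → push 27,28. Stack: [23, 27, 28]
BINARY_OP % → 27 % 28 = 27. Stack: [23, 27]
BINARY_OP * → 23 * 27 = 621. Stack: [621]
STORE_FAST p → p=621. Stack: []
LOAD_FAST_LOAD_FAST n,p → push 27,621. Stack: [27, 621]
BINARY_OP - → 27 - 621 = -594. Stack: [-594]
RETURN_VALUE → return -594.

-594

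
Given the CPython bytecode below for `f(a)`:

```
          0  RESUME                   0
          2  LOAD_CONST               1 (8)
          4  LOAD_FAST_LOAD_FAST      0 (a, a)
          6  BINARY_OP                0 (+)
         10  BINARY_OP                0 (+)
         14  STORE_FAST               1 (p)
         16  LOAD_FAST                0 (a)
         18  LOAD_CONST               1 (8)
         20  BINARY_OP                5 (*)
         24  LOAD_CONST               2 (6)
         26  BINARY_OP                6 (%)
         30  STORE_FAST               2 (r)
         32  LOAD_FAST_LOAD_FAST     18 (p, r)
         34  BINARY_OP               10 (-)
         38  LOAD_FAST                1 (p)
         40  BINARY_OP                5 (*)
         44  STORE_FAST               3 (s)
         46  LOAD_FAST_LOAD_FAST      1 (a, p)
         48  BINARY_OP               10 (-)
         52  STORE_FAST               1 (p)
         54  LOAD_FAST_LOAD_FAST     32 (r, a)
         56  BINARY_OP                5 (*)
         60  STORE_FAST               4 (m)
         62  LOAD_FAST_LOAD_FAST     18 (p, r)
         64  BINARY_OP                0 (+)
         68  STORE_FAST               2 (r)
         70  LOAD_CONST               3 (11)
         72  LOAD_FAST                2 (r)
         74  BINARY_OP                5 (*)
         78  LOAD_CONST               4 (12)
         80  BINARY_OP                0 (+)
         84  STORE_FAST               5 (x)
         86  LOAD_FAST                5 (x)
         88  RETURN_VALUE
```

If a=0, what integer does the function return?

LOAD_CONST → push 8. Stack: [8]
LOAD_FAST_LOAD_FAST a,a → push 0,0. Stack: [8, 0, 0]
BINARY_OP + → 0 + 0 = 0. Stack: [8, 0]
BINARY_OP + → 8 + 0 = 8. Stack: [8]
STORE_FAST p → p=8. Stack: []
LOAD_FAST a → push 0. Stack: [0]
LOAD_CONST → push 8. Stack: [0, 8]
BINARY_OP * → 0 * 8 = 0. Stack: [0]
LOAD_CONST → push 6. Stack: [0, 6]
BINARY_OP % → 0 % 6 = 0. Stack: [0]
STORE_FAST r → r=0. Stack: []
LOAD_FAST_LOAD_FAST p,r → push 8,0. Stack: [8, 0]
BINARY_OP - → 8 - 0 = 8. Stack: [8]
LOAD_FAST p → push 8. Stack: [8, 8]
BINARY_OP * → 8 * 8 = 64. Stack: [64]
STORE_FAST s → s=64. Stack: []
LOAD_FAST_LOAD_FAST a,p → push 0,8. Stack: [0, 8]
BINARY_OP - → 0 - 8 = -8. Stack: [-8]
STORE_FAST p → p=-8. Stack: []
LOAD_FAST_LOAD_FAST r,a → push 0,0. Stack: [0, 0]
BINARY_OP * → 0 * 0 = 0. Stack: [0]
STORE_FAST m → m=0. Stack: []
LOAD_FAST_LOAD_FAST p,r → push -8,0. Stack: [-8, 0]
BINARY_OP + → -8 + 0 = -8. Stack: [-8]
STORE_FAST r → r=-8. Stack: []
LOAD_CONST → push 11. Stack: [11]
LOAD_FAST r → push -8. Stack: [11, -8]
BINARY_OP * → 11 * -8 = -88. Stack: [-88]
LOAD_CONST → push 12. Stack: [-88, 12]
BINARY_OP + → -88 + 12 = -76. Stack: [-76]
STORE_FAST x → x=-76. Stack: []
LOAD_FAST x → push -76. Stack: [-76]
RETURN_VALUE → return -76.

-76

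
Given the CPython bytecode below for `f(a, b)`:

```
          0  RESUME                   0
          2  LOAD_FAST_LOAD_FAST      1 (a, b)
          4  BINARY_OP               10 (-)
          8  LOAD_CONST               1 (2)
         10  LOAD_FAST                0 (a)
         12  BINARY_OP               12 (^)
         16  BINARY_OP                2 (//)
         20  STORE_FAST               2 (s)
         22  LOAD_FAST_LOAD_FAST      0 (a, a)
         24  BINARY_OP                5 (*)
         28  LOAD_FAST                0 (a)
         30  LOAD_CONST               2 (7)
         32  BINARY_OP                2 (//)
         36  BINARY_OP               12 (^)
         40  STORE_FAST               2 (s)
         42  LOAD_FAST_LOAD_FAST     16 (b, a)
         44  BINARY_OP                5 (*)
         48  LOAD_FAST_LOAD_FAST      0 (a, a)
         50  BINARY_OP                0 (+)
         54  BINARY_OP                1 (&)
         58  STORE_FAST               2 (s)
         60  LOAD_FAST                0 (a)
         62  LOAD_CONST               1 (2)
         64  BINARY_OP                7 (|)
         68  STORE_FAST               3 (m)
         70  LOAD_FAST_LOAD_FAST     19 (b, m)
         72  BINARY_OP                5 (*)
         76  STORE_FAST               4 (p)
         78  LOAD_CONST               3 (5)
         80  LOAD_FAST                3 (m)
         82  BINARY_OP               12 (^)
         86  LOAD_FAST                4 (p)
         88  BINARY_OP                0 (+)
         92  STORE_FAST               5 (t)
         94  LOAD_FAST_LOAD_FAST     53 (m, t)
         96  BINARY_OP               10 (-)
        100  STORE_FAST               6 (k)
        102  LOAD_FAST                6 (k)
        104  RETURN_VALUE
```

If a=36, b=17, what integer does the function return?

-643

LOAD_FAST_LOAD_FAST a,b → push 36,17. Stack: [36, 17]
BINARY_OP - → 36 - 17 = 19. Stack: [19]
LOAD_CONST → push 2. Stack: [19, 2]
LOAD_FAST a → push 36. Stack: [19, 2, 36]
BINARY_OP ^ → 2 ^ 36 = 38. Stack: [19, 38]
BINARY_OP // → 19 // 38 = 0. Stack: [0]
STORE_FAST s → s=0. Stack: []
LOAD_FAST_LOAD_FAST a,a → push 36,36. Stack: [36, 36]
BINARY_OP * → 36 * 36 = 1296. Stack: [1296]
LOAD_FAST a → push 36. Stack: [1296, 36]
LOAD_CONST → push 7. Stack: [1296, 36, 7]
BINARY_OP // → 36 // 7 = 5. Stack: [1296, 5]
BINARY_OP ^ → 1296 ^ 5 = 1301. Stack: [1301]
STORE_FAST s → s=1301. Stack: []
LOAD_FAST_LOAD_FAST b,a → push 17,36. Stack: [17, 36]
BINARY_OP * → 17 * 36 = 612. Stack: [612]
LOAD_FAST_LOAD_FAST a,a → push 36,36. Stack: [612, 36, 36]
BINARY_OP + → 36 + 36 = 72. Stack: [612, 72]
BINARY_OP & → 612 & 72 = 64. Stack: [64]
STORE_FAST s → s=64. Stack: []
LOAD_FAST a → push 36. Stack: [36]
LOAD_CONST → push 2. Stack: [36, 2]
BINARY_OP | → 36 | 2 = 38. Stack: [38]
STORE_FAST m → m=38. Stack: []
LOAD_FAST_LOAD_FAST b,m → push 17,38. Stack: [17, 38]
BINARY_OP * → 17 * 38 = 646. Stack: [646]
STORE_FAST p → p=646. Stack: []
LOAD_CONST → push 5. Stack: [5]
LOAD_FAST m → push 38. Stack: [5, 38]
BINARY_OP ^ → 5 ^ 38 = 35. Stack: [35]
LOAD_FAST p → push 646. Stack: [35, 646]
BINARY_OP + → 35 + 646 = 681. Stack: [681]
STORE_FAST t → t=681. Stack: []
LOAD_FAST_LOAD_FAST m,t → push 38,681. Stack: [38, 681]
BINARY_OP - → 38 - 681 = -643. Stack: [-643]
STORE_FAST k → k=-643. Stack: []
LOAD_FAST k → push -643. Stack: [-643]
RETURN_VALUE → return -643.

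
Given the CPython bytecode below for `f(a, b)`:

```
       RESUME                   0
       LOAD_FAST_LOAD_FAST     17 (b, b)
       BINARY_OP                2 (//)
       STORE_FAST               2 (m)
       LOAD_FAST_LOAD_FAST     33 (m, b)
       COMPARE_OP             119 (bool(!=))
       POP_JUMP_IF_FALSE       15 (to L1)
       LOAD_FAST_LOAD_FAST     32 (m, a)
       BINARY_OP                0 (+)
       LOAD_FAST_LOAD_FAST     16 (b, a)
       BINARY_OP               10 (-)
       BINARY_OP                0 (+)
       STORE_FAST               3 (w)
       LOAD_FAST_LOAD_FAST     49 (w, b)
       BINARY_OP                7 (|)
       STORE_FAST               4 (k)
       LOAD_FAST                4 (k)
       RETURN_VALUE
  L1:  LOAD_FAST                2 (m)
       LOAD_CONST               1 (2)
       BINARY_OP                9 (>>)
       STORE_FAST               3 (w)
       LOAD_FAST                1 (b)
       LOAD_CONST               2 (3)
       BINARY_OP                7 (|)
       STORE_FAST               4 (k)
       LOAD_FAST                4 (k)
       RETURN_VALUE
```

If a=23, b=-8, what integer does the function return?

LOAD_FAST_LOAD_FAST b,b → push -8,-8. Stack: [-8, -8]
BINARY_OP // → -8 // -8 = 1. Stack: [1]
STORE_FAST m → m=1. Stack: []
LOAD_FAST_LOAD_FAST m,b → push 1,-8. Stack: [1, -8]
COMPARE_OP bool(!=) → 1 vs -8 = True. Stack: [True]
POP_JUMP_IF_FALSE → pop True; no jump. Stack: []
LOAD_FAST_LOAD_FAST m,a → push 1,23. Stack: [1, 23]
BINARY_OP + → 1 + 23 = 24. Stack: [24]
LOAD_FAST_LOAD_FAST b,a → push -8,23. Stack: [24, -8, 23]
BINARY_OP - → -8 - 23 = -31. Stack: [24, -31]
BINARY_OP + → 24 + -31 = -7. Stack: [-7]
STORE_FAST w → w=-7. Stack: []
LOAD_FAST_LOAD_FAST w,b → push -7,-8. Stack: [-7, -8]
BINARY_OP | → -7 | -8 = -7. Stack: [-7]
STORE_FAST k → k=-7. Stack: []
LOAD_FAST k → push -7. Stack: [-7]
RETURN_VALUE → return -7.

-7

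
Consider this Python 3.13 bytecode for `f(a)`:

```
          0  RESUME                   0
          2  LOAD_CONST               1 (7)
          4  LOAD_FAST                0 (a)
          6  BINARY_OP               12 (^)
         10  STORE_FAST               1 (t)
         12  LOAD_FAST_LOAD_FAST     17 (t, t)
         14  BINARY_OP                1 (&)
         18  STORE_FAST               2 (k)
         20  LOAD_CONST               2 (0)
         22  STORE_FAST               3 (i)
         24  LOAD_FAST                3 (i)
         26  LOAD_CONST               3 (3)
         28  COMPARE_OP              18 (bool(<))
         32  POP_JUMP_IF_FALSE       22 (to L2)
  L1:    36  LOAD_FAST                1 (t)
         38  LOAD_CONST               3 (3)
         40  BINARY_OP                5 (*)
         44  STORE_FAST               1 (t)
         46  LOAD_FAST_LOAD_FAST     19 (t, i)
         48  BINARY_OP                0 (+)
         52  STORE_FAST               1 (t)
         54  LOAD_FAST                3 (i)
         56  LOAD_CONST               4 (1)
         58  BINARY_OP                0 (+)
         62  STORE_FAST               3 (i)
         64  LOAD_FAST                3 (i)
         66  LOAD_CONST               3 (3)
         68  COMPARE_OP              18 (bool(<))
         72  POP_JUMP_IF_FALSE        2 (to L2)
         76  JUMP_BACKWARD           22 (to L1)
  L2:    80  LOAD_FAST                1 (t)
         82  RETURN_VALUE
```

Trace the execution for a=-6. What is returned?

LOAD_CONST → push 7. Stack: [7]
LOAD_FAST a → push -6. Stack: [7, -6]
BINARY_OP ^ → 7 ^ -6 = -3. Stack: [-3]
STORE_FAST t → t=-3. Stack: []
LOAD_FAST_LOAD_FAST t,t → push -3,-3. Stack: [-3, -3]
BINARY_OP & → -3 & -3 = -3. Stack: [-3]
STORE_FAST k → k=-3. Stack: []
LOAD_CONST → push 0. Stack: [0]
STORE_FAST i → i=0. Stack: []
LOAD_FAST i → push 0. Stack: [0]
LOAD_CONST → push 3. Stack: [0, 3]
COMPARE_OP bool(<) → 0 vs 3 = True. Stack: [True]
POP_JUMP_IF_FALSE → pop True; no jump. Stack: []
LOAD_FAST t → push -3. Stack: [-3]
LOAD_CONST → push 3. Stack: [-3, 3]
BINARY_OP * → -3 * 3 = -9. Stack: [-9]
STORE_FAST t → t=-9. Stack: []
LOAD_FAST_LOAD_FAST t,i → push -9,0. Stack: [-9, 0]
BINARY_OP + → -9 + 0 = -9. Stack: [-9]
STORE_FAST t → t=-9. Stack: []
LOAD_FAST i → push 0. Stack: [0]
LOAD_CONST → push 1. Stack: [0, 1]
BINARY_OP + → 0 + 1 = 1. Stack: [1]
STORE_FAST i → i=1. Stack: []
LOAD_FAST i → push 1. Stack: [1]
LOAD_CONST → push 3. Stack: [1, 3]
COMPARE_OP bool(<) → 1 vs 3 = True. Stack: [True]
POP_JUMP_IF_FALSE → pop True; no jump. Stack: []
LOAD_FAST t → push -9. Stack: [-9]
LOAD_CONST → push 3. Stack: [-9, 3]
BINARY_OP * → -9 * 3 = -27. Stack: [-27]
STORE_FAST t → t=-27. Stack: []
LOAD_FAST_LOAD_FAST t,i → push -27,1. Stack: [-27, 1]
BINARY_OP + → -27 + 1 = -26. Stack: [-26]
STORE_FAST t → t=-26. Stack: []
LOAD_FAST i → push 1. Stack: [1]
LOAD_CONST → push 1. Stack: [1, 1]
BINARY_OP + → 1 + 1 = 2. Stack: [2]
STORE_FAST i → i=2. Stack: []
LOAD_FAST i → push 2. Stack: [2]
LOAD_CONST → push 3. Stack: [2, 3]
COMPARE_OP bool(<) → 2 vs 3 = True. Stack: [True]
POP_JUMP_IF_FALSE → pop True; no jump. Stack: []
LOAD_FAST t → push -26. Stack: [-26]
LOAD_CONST → push 3. Stack: [-26, 3]
BINARY_OP * → -26 * 3 = -78. Stack: [-78]
STORE_FAST t → t=-78. Stack: []
LOAD_FAST_LOAD_FAST t,i → push -78,2. Stack: [-78, 2]
BINARY_OP + → -78 + 2 = -76. Stack: [-76]
STORE_FAST t → t=-76. Stack: []
LOAD_FAST i → push 2. Stack: [2]
LOAD_CONST → push 1. Stack: [2, 1]
BINARY_OP + → 2 + 1 = 3. Stack: [3]
STORE_FAST i → i=3. Stack: []
LOAD_FAST i → push 3. Stack: [3]
LOAD_CONST → push 3. Stack: [3, 3]
COMPARE_OP bool(<) → 3 vs 3 = False. Stack: [False]
POP_JUMP_IF_FALSE → pop False; jump. Stack: []
LOAD_FAST t → push -76. Stack: [-76]
RETURN_VALUE → return -76.

-76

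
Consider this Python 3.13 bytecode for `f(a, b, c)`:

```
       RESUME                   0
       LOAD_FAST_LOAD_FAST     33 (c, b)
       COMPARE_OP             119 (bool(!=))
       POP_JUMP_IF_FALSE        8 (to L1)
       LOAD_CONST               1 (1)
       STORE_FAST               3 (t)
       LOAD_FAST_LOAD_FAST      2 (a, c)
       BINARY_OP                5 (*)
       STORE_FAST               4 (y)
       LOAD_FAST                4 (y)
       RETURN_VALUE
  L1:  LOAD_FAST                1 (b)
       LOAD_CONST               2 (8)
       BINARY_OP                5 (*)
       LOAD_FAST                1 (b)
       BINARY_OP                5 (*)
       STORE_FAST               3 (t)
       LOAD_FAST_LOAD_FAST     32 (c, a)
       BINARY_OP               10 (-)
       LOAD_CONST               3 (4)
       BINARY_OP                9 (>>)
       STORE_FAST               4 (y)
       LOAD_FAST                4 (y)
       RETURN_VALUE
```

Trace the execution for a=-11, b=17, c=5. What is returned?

-55

LOAD_FAST_LOAD_FAST c,b → push 5,17. Stack: [5, 17]
COMPARE_OP bool(!=) → 5 vs 17 = True. Stack: [True]
POP_JUMP_IF_FALSE → pop True; no jump. Stack: []
LOAD_CONST → push 1. Stack: [1]
STORE_FAST t → t=1. Stack: []
LOAD_FAST_LOAD_FAST a,c → push -11,5. Stack: [-11, 5]
BINARY_OP * → -11 * 5 = -55. Stack: [-55]
STORE_FAST y → y=-55. Stack: []
LOAD_FAST y → push -55. Stack: [-55]
RETURN_VALUE → return -55.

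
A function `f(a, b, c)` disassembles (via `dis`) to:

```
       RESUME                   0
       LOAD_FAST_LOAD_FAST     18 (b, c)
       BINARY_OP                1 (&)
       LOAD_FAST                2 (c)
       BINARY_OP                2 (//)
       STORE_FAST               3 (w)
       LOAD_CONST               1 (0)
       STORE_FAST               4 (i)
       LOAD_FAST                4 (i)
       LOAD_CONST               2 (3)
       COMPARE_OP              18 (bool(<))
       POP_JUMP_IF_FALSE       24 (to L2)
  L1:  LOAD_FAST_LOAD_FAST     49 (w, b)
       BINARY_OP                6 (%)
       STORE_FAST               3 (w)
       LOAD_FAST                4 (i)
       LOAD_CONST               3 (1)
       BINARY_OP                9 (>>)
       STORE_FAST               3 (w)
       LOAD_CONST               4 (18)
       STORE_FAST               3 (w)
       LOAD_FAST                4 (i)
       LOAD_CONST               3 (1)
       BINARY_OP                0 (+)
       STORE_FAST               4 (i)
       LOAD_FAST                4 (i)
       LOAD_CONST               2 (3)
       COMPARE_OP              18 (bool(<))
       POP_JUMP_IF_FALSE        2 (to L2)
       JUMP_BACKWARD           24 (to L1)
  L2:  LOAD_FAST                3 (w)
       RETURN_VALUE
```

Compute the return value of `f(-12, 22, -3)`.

LOAD_FAST_LOAD_FAST b,c → push 22,-3. Stack: [22, -3]
BINARY_OP & → 22 & -3 = 20. Stack: [20]
LOAD_FAST c → push -3. Stack: [20, -3]
BINARY_OP // → 20 // -3 = -7. Stack: [-7]
STORE_FAST w → w=-7. Stack: []
LOAD_CONST → push 0. Stack: [0]
STORE_FAST i → i=0. Stack: []
LOAD_FAST i → push 0. Stack: [0]
LOAD_CONST → push 3. Stack: [0, 3]
COMPARE_OP bool(<) → 0 vs 3 = True. Stack: [True]
POP_JUMP_IF_FALSE → pop True; no jump. Stack: []
LOAD_FAST_LOAD_FAST w,b → push -7,22. Stack: [-7, 22]
BINARY_OP % → -7 % 22 = 15. Stack: [15]
STORE_FAST w → w=15. Stack: []
LOAD_FAST i → push 0. Stack: [0]
LOAD_CONST → push 1. Stack: [0, 1]
BINARY_OP >> → 0 >> 1 = 0. Stack: [0]
STORE_FAST w → w=0. Stack: []
LOAD_CONST → push 18. Stack: [18]
STORE_FAST w → w=18. Stack: []
LOAD_FAST i → push 0. Stack: [0]
LOAD_CONST → push 1. Stack: [0, 1]
BINARY_OP + → 0 + 1 = 1. Stack: [1]
STORE_FAST i → i=1. Stack: []
LOAD_FAST i → push 1. Stack: [1]
LOAD_CONST → push 3. Stack: [1, 3]
COMPARE_OP bool(<) → 1 vs 3 = True. Stack: [True]
POP_JUMP_IF_FALSE → pop True; no jump. Stack: []
LOAD_FAST_LOAD_FAST w,b → push 18,22. Stack: [18, 22]
BINARY_OP % → 18 % 22 = 18. Stack: [18]
STORE_FAST w → w=18. Stack: []
LOAD_FAST i → push 1. Stack: [1]
LOAD_CONST → push 1. Stack: [1, 1]
BINARY_OP >> → 1 >> 1 = 0. Stack: [0]
STORE_FAST w → w=0. Stack: []
LOAD_CONST → push 18. Stack: [18]
STORE_FAST w → w=18. Stack: []
LOAD_FAST i → push 1. Stack: [1]
LOAD_CONST → push 1. Stack: [1, 1]
BINARY_OP + → 1 + 1 = 2. Stack: [2]
STORE_FAST i → i=2. Stack: []
LOAD_FAST i → push 2. Stack: [2]
LOAD_CONST → push 3. Stack: [2, 3]
COMPARE_OP bool(<) → 2 vs 3 = True. Stack: [True]
POP_JUMP_IF_FALSE → pop True; no jump. Stack: []
LOAD_FAST_LOAD_FAST w,b → push 18,22. Stack: [18, 22]
BINARY_OP % → 18 % 22 = 18. Stack: [18]
STORE_FAST w → w=18. Stack: []
LOAD_FAST i → push 2. Stack: [2]
LOAD_CONST → push 1. Stack: [2, 1]
BINARY_OP >> → 2 >> 1 = 1. Stack: [1]
STORE_FAST w → w=1. Stack: []
LOAD_CONST → push 18. Stack: [18]
STORE_FAST w → w=18. Stack: []
LOAD_FAST i → push 2. Stack: [2]
LOAD_CONST → push 1. Stack: [2, 1]
BINARY_OP + → 2 + 1 = 3. Stack: [3]
STORE_FAST i → i=3. Stack: []
LOAD_FAST i → push 3. Stack: [3]
LOAD_CONST → push 3. Stack: [3, 3]
COMPARE_OP bool(<) → 3 vs 3 = False. Stack: [False]
POP_JUMP_IF_FALSE → pop False; jump. Stack: []
LOAD_FAST w → push 18. Stack: [18]
RETURN_VALUE → return 18.

18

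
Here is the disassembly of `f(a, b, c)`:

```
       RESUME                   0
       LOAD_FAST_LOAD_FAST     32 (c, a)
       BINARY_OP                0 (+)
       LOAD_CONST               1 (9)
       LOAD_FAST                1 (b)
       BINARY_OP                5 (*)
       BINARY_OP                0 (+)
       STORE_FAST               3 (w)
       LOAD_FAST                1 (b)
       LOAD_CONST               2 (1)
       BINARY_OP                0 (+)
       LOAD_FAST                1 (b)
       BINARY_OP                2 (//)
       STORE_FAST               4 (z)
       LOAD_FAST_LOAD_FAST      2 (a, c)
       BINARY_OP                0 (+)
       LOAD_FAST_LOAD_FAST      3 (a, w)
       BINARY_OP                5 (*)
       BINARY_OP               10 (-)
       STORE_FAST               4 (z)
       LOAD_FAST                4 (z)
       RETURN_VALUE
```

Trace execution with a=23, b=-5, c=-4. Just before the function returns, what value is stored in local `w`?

-26

LOAD_FAST_LOAD_FAST c,a → push -4,23. Stack: [-4, 23]
BINARY_OP + → -4 + 23 = 19. Stack: [19]
LOAD_CONST → push 9. Stack: [19, 9]
LOAD_FAST b → push -5. Stack: [19, 9, -5]
BINARY_OP * → 9 * -5 = -45. Stack: [19, -45]
BINARY_OP + → 19 + -45 = -26. Stack: [-26]
STORE_FAST w → w=-26. Stack: []
LOAD_FAST b → push -5. Stack: [-5]
LOAD_CONST → push 1. Stack: [-5, 1]
BINARY_OP + → -5 + 1 = -4. Stack: [-4]
LOAD_FAST b → push -5. Stack: [-4, -5]
BINARY_OP // → -4 // -5 = 0. Stack: [0]
STORE_FAST z → z=0. Stack: []
LOAD_FAST_LOAD_FAST a,c → push 23,-4. Stack: [23, -4]
BINARY_OP + → 23 + -4 = 19. Stack: [19]
LOAD_FAST_LOAD_FAST a,w → push 23,-26. Stack: [19, 23, -26]
BINARY_OP * → 23 * -26 = -598. Stack: [19, -598]
BINARY_OP - → 19 - -598 = 617. Stack: [617]
STORE_FAST z → z=617. Stack: []
LOAD_FAST z → push 617. Stack: [617]
RETURN_VALUE → return 617.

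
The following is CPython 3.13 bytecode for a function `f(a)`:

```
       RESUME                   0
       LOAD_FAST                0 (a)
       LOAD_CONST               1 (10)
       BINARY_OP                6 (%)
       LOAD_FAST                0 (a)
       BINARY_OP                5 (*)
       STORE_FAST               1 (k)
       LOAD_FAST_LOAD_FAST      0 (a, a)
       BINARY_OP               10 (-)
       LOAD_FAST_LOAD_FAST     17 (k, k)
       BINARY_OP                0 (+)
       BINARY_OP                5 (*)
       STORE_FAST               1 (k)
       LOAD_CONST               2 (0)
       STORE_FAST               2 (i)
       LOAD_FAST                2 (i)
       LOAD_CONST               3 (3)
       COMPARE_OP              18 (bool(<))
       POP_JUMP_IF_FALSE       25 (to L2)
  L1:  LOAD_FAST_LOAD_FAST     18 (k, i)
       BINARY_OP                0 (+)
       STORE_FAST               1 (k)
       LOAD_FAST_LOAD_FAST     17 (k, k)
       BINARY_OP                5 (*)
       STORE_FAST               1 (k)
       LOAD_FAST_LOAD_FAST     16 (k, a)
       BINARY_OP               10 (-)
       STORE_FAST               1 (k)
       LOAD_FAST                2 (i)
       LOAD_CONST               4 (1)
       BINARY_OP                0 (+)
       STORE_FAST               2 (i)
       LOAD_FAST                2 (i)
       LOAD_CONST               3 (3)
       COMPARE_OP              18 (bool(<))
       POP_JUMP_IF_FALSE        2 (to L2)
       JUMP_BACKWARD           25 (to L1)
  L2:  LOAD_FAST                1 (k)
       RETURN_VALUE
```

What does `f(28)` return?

LOAD_FAST a → push 28
LOAD_CONST → push 10
BINARY_OP % → 28 % 10 = 8
LOAD_FAST a → push 28
BINARY_OP * → 8 * 28 = 224
STORE_FAST k → k=224
LOAD_FAST_LOAD_FAST a,a → push 28,28
BINARY_OP - → 28 - 28 = 0
LOAD_FAST_LOAD_FAST k,k → push 224,224
BINARY_OP + → 224 + 224 = 448
BINARY_OP * → 0 * 448 = 0
STORE_FAST k → k=0
LOAD_CONST → push 0
STORE_FAST i → i=0
LOAD_FAST i → push 0
LOAD_CONST → push 3
COMPARE_OP bool(<) → 0 vs 3 = True
POP_JUMP_IF_FALSE → pop True; no jump
LOAD_FAST_LOAD_FAST k,i → push 0,0
BINARY_OP + → 0 + 0 = 0
STORE_FAST k → k=0
LOAD_FAST_LOAD_FAST k,k → push 0,0
BINARY_OP * → 0 * 0 = 0
STORE_FAST k → k=0
LOAD_FAST_LOAD_FAST k,a → push 0,28
BINARY_OP - → 0 - 28 = -28
STORE_FAST k → k=-28
LOAD_FAST i → push 0
LOAD_CONST → push 1
BINARY_OP + → 0 + 1 = 1
STORE_FAST i → i=1
LOAD_FAST i → push 1
LOAD_CONST → push 3
COMPARE_OP bool(<) → 1 vs 3 = True
POP_JUMP_IF_FALSE → pop True; no jump
LOAD_FAST_LOAD_FAST k,i → push -28,1
BINARY_OP + → -28 + 1 = -27
STORE_FAST k → k=-27
LOAD_FAST_LOAD_FAST k,k → push -27,-27
BINARY_OP * → -27 * -27 = 729
STORE_FAST k → k=729
LOAD_FAST_LOAD_FAST k,a → push 729,28
BINARY_OP - → 729 - 28 = 701
STORE_FAST k → k=701
LOAD_FAST i → push 1
LOAD_CONST → push 1
BINARY_OP + → 1 + 1 = 2
STORE_FAST i → i=2
LOAD_FAST i → push 2
LOAD_CONST → push 3
COMPARE_OP bool(<) → 2 vs 3 = True
POP_JUMP_IF_FALSE → pop True; no jump
LOAD_FAST_LOAD_FAST k,i → push 701,2
BINARY_OP + → 701 + 2 = 703
STORE_FAST k → k=703
LOAD_FAST_LOAD_FAST k,k → push 703,703
BINARY_OP * → 703 * 703 = 494209
STORE_FAST k → k=494209
LOAD_FAST_LOAD_FAST k,a → push 494209,28
BINARY_OP - → 494209 - 28 = 494181
STORE_FAST k → k=494181
LOAD_FAST i → push 2
LOAD_CONST → push 1
BINARY_OP + → 2 + 1 = 3
STORE_FAST i → i=3
LOAD_FAST i → push 3
LOAD_CONST → push 3
COMPARE_OP bool(<) → 3 vs 3 = False
POP_JUMP_IF_FALSE → pop False; jump
LOAD_FAST k → push 494181
RETURN_VALUE → return 494181.

494181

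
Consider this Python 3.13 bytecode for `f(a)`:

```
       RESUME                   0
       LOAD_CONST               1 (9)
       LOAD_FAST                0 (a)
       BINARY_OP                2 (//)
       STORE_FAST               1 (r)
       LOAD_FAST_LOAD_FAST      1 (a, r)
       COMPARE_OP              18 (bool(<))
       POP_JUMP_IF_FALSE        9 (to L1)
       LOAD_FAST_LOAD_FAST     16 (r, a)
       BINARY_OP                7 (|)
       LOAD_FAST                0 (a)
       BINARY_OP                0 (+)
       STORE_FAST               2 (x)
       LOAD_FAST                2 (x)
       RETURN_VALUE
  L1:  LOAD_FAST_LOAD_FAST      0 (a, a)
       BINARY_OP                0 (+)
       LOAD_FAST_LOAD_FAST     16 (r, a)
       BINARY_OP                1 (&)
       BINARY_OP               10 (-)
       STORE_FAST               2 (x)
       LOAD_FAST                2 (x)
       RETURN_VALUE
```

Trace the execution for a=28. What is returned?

56

LOAD_CONST → push 9. Stack: [9]
LOAD_FAST a → push 28. Stack: [9, 28]
BINARY_OP // → 9 // 28 = 0. Stack: [0]
STORE_FAST r → r=0. Stack: []
LOAD_FAST_LOAD_FAST a,r → push 28,0. Stack: [28, 0]
COMPARE_OP bool(<) → 28 vs 0 = False. Stack: [False]
POP_JUMP_IF_FALSE → pop False; jump. Stack: []
LOAD_FAST_LOAD_FAST a,a → push 28,28. Stack: [28, 28]
BINARY_OP + → 28 + 28 = 56. Stack: [56]
LOAD_FAST_LOAD_FAST r,a → push 0,28. Stack: [56, 0, 28]
BINARY_OP & → 0 & 28 = 0. Stack: [56, 0]
BINARY_OP - → 56 - 0 = 56. Stack: [56]
STORE_FAST x → x=56. Stack: []
LOAD_FAST x → push 56. Stack: [56]
RETURN_VALUE → return 56.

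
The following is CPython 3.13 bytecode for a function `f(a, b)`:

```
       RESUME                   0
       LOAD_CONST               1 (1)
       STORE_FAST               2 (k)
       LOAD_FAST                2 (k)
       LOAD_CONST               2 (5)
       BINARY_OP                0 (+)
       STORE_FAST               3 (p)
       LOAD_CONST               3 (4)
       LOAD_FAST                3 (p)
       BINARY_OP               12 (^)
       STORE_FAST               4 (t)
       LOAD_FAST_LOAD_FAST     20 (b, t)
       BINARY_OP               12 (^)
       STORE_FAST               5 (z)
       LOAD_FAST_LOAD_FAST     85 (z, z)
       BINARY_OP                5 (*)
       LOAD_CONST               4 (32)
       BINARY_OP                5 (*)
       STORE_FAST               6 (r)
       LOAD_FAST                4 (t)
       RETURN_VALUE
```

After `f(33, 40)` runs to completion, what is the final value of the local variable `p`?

6

LOAD_CONST → push 1. Stack: [1]
STORE_FAST k → k=1. Stack: []
LOAD_FAST k → push 1. Stack: [1]
LOAD_CONST → push 5. Stack: [1, 5]
BINARY_OP + → 1 + 5 = 6. Stack: [6]
STORE_FAST p → p=6. Stack: []
LOAD_CONST → push 4. Stack: [4]
LOAD_FAST p → push 6. Stack: [4, 6]
BINARY_OP ^ → 4 ^ 6 = 2. Stack: [2]
STORE_FAST t → t=2. Stack: []
LOAD_FAST_LOAD_FAST b,t → push 40,2. Stack: [40, 2]
BINARY_OP ^ → 40 ^ 2 = 42. Stack: [42]
STORE_FAST z → z=42. Stack: []
LOAD_FAST_LOAD_FAST z,z → push 42,42. Stack: [42, 42]
BINARY_OP * → 42 * 42 = 1764. Stack: [1764]
LOAD_CONST → push 32. Stack: [1764, 32]
BINARY_OP * → 1764 * 32 = 56448. Stack: [56448]
STORE_FAST r → r=56448. Stack: []
LOAD_FAST t → push 2. Stack: [2]
RETURN_VALUE → return 2.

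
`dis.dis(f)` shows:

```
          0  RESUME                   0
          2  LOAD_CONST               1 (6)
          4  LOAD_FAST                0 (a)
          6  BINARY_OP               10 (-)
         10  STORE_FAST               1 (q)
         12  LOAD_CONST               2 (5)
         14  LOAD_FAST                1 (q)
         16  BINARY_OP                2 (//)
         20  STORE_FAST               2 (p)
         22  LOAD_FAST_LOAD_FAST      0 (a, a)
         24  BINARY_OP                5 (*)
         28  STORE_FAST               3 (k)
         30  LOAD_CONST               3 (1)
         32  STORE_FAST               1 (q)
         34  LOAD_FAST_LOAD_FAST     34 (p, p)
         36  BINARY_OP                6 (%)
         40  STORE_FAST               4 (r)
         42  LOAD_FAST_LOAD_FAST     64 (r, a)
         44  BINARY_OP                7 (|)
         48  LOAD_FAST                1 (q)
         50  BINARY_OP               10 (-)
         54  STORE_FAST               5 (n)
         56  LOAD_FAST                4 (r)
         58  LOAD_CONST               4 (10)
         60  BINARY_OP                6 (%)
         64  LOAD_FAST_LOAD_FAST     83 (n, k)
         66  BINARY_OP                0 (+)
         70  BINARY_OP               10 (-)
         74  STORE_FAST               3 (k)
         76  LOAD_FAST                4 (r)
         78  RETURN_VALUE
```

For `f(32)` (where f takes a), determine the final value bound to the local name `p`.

-1

LOAD_CONST → push 6. Stack: [6]
LOAD_FAST a → push 32. Stack: [6, 32]
BINARY_OP - → 6 - 32 = -26. Stack: [-26]
STORE_FAST q → q=-26. Stack: []
LOAD_CONST → push 5. Stack: [5]
LOAD_FAST q → push -26. Stack: [5, -26]
BINARY_OP // → 5 // -26 = -1. Stack: [-1]
STORE_FAST p → p=-1. Stack: []
LOAD_FAST_LOAD_FAST a,a → push 32,32. Stack: [32, 32]
BINARY_OP * → 32 * 32 = 1024. Stack: [1024]
STORE_FAST k → k=1024. Stack: []
LOAD_CONST → push 1. Stack: [1]
STORE_FAST q → q=1. Stack: []
LOAD_FAST_LOAD_FAST p,p → push -1,-1. Stack: [-1, -1]
BINARY_OP % → -1 % -1 = 0. Stack: [0]
STORE_FAST r → r=0. Stack: []
LOAD_FAST_LOAD_FAST r,a → push 0,32. Stack: [0, 32]
BINARY_OP | → 0 | 32 = 32. Stack: [32]
LOAD_FAST q → push 1. Stack: [32, 1]
BINARY_OP - → 32 - 1 = 31. Stack: [31]
STORE_FAST n → n=31. Stack: []
LOAD_FAST r → push 0. Stack: [0]
LOAD_CONST → push 10. Stack: [0, 10]
BINARY_OP % → 0 % 10 = 0. Stack: [0]
LOAD_FAST_LOAD_FAST n,k → push 31,1024. Stack: [0, 31, 1024]
BINARY_OP + → 31 + 1024 = 1055. Stack: [0, 1055]
BINARY_OP - → 0 - 1055 = -1055. Stack: [-1055]
STORE_FAST k → k=-1055. Stack: []
LOAD_FAST r → push 0. Stack: [0]
RETURN_VALUE → return 0.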